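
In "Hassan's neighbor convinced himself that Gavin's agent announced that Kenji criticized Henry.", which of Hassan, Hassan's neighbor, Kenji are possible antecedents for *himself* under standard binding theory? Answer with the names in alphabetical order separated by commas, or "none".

Hassan's neighbor

*himself* is a reflexive; Principle A requires it to be bound within its binding domain — the matrix clause.
— Hassan: possessor inside the subject DP of the matrix clause; does not c-command the reflexive — cannot bind it (Principle A).
— Hassan's neighbor: subject of the matrix clause; c-commands the reflexive within its binding domain — allowed (Principle A).
— Kenji: subject of the clause headed by 'criticized'; does not c-command the reflexive — cannot bind it (Principle A).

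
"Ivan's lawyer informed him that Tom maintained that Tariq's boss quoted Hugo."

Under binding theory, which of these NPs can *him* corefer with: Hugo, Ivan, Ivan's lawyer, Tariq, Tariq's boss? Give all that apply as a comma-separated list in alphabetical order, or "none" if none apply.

Ivan

*him* is a pronoun; Principle B requires it to be free in its binding domain — the matrix clause.
— Hugo: object of the clause headed by 'quoted'; is c-commanded by the pronoun; coreference would bind this R-expression — blocked (Principle C).
— Ivan: possessor inside the subject DP of the matrix clause; does not c-command the pronoun — Principle B does not apply; allowed.
— Ivan's lawyer: subject of the matrix clause; c-commands the pronoun within its binding domain — blocked (Principle B).
— Tariq: possessor inside the subject DP of the clause headed by 'quoted'; is c-commanded by the pronoun; coreference would bind this R-expression — blocked (Principle C).
— Tariq's boss: subject of the clause headed by 'quoted'; is c-commanded by the pronoun; coreference would bind this R-expression — blocked (Principle C).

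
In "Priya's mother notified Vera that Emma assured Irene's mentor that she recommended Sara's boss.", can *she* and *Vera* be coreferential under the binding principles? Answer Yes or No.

*Vera* is an R-expression; Principle C requires it to be free (not bound by any c-commanding expression).
— she: subject of the clause headed by 'recommended'; the pronoun does not c-command the R-expression — coreference allowed.

Yes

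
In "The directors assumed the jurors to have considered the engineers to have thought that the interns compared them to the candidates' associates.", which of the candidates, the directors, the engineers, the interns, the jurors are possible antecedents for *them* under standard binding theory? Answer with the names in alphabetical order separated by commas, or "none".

the directors, the engineers, the jurors

*them* is a pronoun; Principle B requires it to be free in its binding domain — the clause headed by 'compared'.
— the candidates: possessor inside the second object DP of the clause headed by 'compared'; is c-commanded by the pronoun; coreference would bind this R-expression — blocked (Principle C).
— the directors: subject of the matrix clause; c-commands the pronoun but lies outside its binding domain — allowed.
— the engineers: subject of the clause headed by 'thought'; c-commands the pronoun but lies outside its binding domain — allowed.
— the interns: subject of the clause headed by 'compared'; c-commands the pronoun within its binding domain — blocked (Principle B).
— the jurors: subject of the clause headed by 'considered'; c-commands the pronoun but lies outside its binding domain — allowed.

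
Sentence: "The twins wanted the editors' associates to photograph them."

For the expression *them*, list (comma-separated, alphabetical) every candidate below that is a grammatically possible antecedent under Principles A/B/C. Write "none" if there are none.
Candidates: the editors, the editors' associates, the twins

the editors, the twins

*them* is a pronoun; Principle B requires it to be free in its binding domain — the clause headed by 'photograph'.
— the editors: possessor inside the subject DP of the clause headed by 'photograph'; does not c-command the pronoun — Principle B does not apply; allowed.
— the editors' associates: subject of the clause headed by 'photograph'; c-commands the pronoun within its binding domain — blocked (Principle B).
— the twins: subject of the matrix clause; c-commands the pronoun but lies outside its binding domain — allowed.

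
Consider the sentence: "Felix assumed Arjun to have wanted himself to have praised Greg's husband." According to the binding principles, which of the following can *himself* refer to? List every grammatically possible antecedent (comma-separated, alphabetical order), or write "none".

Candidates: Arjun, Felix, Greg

*himself* is a reflexive; Principle A requires it to be bound within its binding domain — the clause headed by 'wanted'.
— Arjun: subject of the clause headed by 'wanted'; c-commands the reflexive within its binding domain — allowed (Principle A).
— Felix: subject of the matrix clause; c-commands the reflexive but lies outside its binding domain — cannot bind it (Principle A).
— Greg: possessor inside the object DP of the clause headed by 'praised'; does not c-command the reflexive — cannot bind it (Principle A).

Arjun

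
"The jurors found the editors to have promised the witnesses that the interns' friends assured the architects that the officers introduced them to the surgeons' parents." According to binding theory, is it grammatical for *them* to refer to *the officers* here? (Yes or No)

*the officers* is an R-expression; Principle C requires it to be free (not bound by any c-commanding expression).
— them: object of the clause headed by 'introduced'; the R-expression locally c-commands the pronoun — coreference blocked (Principle B on the pronoun).

No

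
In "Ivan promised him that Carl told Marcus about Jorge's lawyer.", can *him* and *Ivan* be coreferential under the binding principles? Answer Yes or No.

No

*Ivan* is an R-expression; Principle C requires it to be free (not bound by any c-commanding expression).
— him: object of the matrix clause; the R-expression locally c-commands the pronoun — coreference blocked (Principle B on the pronoun).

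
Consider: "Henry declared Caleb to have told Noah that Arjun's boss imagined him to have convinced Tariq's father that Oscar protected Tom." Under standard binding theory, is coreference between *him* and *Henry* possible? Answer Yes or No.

*Henry* is an R-expression; Principle C requires it to be free (not bound by any c-commanding expression).
— him: subject of the clause headed by 'convinced'; the pronoun does not c-command the R-expression — coreference allowed.

Yes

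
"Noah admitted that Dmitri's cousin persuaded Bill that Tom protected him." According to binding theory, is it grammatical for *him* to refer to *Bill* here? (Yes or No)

*Bill* is an R-expression; Principle C requires it to be free (not bound by any c-commanding expression).
— him: object of the clause headed by 'protected'; the pronoun does not c-command the R-expression — coreference allowed.

Yes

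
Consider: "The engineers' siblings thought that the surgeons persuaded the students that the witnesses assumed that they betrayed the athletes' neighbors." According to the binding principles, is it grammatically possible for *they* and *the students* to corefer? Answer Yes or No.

Yes

*they* is a pronoun; Principle B requires it to be free in its binding domain — the clause headed by 'betrayed'.
— the students: object of the clause headed by 'persuaded'; c-commands the pronoun but lies outside its binding domain — allowed.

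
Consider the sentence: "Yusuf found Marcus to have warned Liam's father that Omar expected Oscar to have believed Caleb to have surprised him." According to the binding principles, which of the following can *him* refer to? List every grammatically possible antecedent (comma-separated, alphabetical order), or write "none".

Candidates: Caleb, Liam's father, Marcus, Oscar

Liam's father, Marcus, Oscar

*him* is a pronoun; Principle B requires it to be free in its binding domain — the clause headed by 'surprised'.
— Caleb: subject of the clause headed by 'surprised'; c-commands the pronoun within its binding domain — blocked (Principle B).
— Liam's father: object of the clause headed by 'warned'; c-commands the pronoun but lies outside its binding domain — allowed.
— Marcus: subject of the clause headed by 'warned'; c-commands the pronoun but lies outside its binding domain — allowed.
— Oscar: subject of the clause headed by 'believed'; c-commands the pronoun but lies outside its binding domain — allowed.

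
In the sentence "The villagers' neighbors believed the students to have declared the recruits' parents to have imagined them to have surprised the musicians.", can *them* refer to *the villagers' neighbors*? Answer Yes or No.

*them* is a pronoun; Principle B requires it to be free in its binding domain — the clause headed by 'imagined'.
— the villagers' neighbors: subject of the matrix clause; c-commands the pronoun but lies outside its binding domain — allowed.

Yes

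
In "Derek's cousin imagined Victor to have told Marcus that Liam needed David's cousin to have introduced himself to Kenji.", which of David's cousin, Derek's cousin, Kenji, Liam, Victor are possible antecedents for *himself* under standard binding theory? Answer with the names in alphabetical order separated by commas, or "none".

David's cousin

*himself* is a reflexive; Principle A requires it to be bound within its binding domain — the clause headed by 'introduced'.
— David's cousin: subject of the clause headed by 'introduced'; c-commands the reflexive within its binding domain — allowed (Principle A).
— Derek's cousin: subject of the matrix clause; c-commands the reflexive but lies outside its binding domain — cannot bind it (Principle A).
— Kenji: second object of the clause headed by 'introduced'; does not c-command the reflexive — cannot bind it (Principle A).
— Liam: subject of the clause headed by 'needed'; c-commands the reflexive but lies outside its binding domain — cannot bind it (Principle A).
— Victor: subject of the clause headed by 'told'; c-commands the reflexive but lies outside its binding domain — cannot bind it (Principle A).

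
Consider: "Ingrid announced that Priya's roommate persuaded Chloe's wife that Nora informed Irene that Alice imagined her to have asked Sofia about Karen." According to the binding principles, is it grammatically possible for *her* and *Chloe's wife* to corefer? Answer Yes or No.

Yes

*her* is a pronoun; Principle B requires it to be free in its binding domain — the clause headed by 'imagined'.
— Chloe's wife: object of the clause headed by 'persuaded'; c-commands the pronoun but lies outside its binding domain — allowed.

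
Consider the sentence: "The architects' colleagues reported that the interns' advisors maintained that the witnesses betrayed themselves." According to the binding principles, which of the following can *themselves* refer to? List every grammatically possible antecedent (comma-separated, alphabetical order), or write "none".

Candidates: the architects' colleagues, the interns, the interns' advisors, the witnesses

*themselves* is a reflexive; Principle A requires it to be bound within its binding domain — the clause headed by 'betrayed'.
— the architects' colleagues: subject of the matrix clause; c-commands the reflexive but lies outside its binding domain — cannot bind it (Principle A).
— the interns: possessor inside the subject DP of the clause headed by 'maintained'; does not c-command the reflexive — cannot bind it (Principle A).
— the interns' advisors: subject of the clause headed by 'maintained'; c-commands the reflexive but lies outside its binding domain — cannot bind it (Principle A).
— the witnesses: subject of the clause headed by 'betrayed'; c-commands the reflexive within its binding domain — allowed (Principle A).

the witnesses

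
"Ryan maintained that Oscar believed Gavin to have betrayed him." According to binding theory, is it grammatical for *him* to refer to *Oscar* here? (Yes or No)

Yes

*Oscar* is an R-expression; Principle C requires it to be free (not bound by any c-commanding expression).
— him: object of the clause headed by 'betrayed'; the pronoun does not c-command the R-expression — coreference allowed.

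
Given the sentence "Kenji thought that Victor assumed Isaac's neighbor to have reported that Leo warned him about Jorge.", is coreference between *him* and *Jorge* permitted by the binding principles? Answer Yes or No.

No

*him* is a pronoun; Principle B requires it to be free in its binding domain — the clause headed by 'warned'.
— Jorge: second object of the clause headed by 'warned'; is c-commanded by the pronoun; coreference would bind this R-expression — blocked (Principle C).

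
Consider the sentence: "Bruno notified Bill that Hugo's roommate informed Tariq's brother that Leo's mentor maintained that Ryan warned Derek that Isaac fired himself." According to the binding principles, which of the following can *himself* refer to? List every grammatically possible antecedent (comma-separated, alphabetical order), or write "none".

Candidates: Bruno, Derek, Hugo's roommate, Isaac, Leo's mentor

*himself* is a reflexive; Principle A requires it to be bound within its binding domain — the clause headed by 'fired'.
— Bruno: subject of the matrix clause; c-commands the reflexive but lies outside its binding domain — cannot bind it (Principle A).
— Derek: object of the clause headed by 'warned'; c-commands the reflexive but lies outside its binding domain — cannot bind it (Principle A).
— Hugo's roommate: subject of the clause headed by 'informed'; c-commands the reflexive but lies outside its binding domain — cannot bind it (Principle A).
— Isaac: subject of the clause headed by 'fired'; c-commands the reflexive within its binding domain — allowed (Principle A).
— Leo's mentor: subject of the clause headed by 'maintained'; c-commands the reflexive but lies outside its binding domain — cannot bind it (Principle A).

Isaac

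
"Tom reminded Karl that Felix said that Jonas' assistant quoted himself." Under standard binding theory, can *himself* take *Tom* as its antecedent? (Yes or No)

No

*himself* is a reflexive; Principle A requires it to be bound within its binding domain — the clause headed by 'quoted'.
— Tom: subject of the matrix clause; c-commands the reflexive but lies outside its binding domain — cannot bind it (Principle A).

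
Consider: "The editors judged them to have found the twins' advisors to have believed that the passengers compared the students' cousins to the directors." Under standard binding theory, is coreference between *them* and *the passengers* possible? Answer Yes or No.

*the passengers* is an R-expression; Principle C requires it to be free (not bound by any c-commanding expression).
— them: subject of the clause headed by 'found'; the pronoun c-commands the R-expression — coreference blocked (Principle C).

No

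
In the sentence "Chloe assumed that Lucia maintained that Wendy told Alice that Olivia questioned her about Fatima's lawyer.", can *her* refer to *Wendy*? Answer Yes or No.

Yes

*her* is a pronoun; Principle B requires it to be free in its binding domain — the clause headed by 'questioned'.
— Wendy: subject of the clause headed by 'told'; c-commands the pronoun but lies outside its binding domain — allowed.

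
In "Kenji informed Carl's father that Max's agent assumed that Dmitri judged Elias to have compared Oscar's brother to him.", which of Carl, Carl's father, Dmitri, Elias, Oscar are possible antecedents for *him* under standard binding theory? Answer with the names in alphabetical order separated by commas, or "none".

*him* is a pronoun; Principle B requires it to be free in its binding domain — the clause headed by 'compared'.
— Carl: possessor inside the object DP of the matrix clause; does not c-command the pronoun — Principle B does not apply; allowed.
— Carl's father: object of the matrix clause; c-commands the pronoun but lies outside its binding domain — allowed.
— Dmitri: subject of the clause headed by 'judged'; c-commands the pronoun but lies outside its binding domain — allowed.
— Elias: subject of the clause headed by 'compared'; c-commands the pronoun within its binding domain — blocked (Principle B).
— Oscar: possessor inside the object DP of the clause headed by 'compared'; does not c-command the pronoun — Principle B does not apply; allowed.

Carl, Carl's father, Dmitri, Oscar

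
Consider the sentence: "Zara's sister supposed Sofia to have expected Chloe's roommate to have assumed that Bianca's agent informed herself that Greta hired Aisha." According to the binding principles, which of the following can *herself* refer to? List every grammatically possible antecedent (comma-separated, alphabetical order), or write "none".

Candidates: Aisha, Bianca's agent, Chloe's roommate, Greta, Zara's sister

*herself* is a reflexive; Principle A requires it to be bound within its binding domain — the clause headed by 'informed'.
— Aisha: object of the clause headed by 'hired'; does not c-command the reflexive — cannot bind it (Principle A).
— Bianca's agent: subject of the clause headed by 'informed'; c-commands the reflexive within its binding domain — allowed (Principle A).
— Chloe's roommate: subject of the clause headed by 'assumed'; c-commands the reflexive but lies outside its binding domain — cannot bind it (Principle A).
— Greta: subject of the clause headed by 'hired'; does not c-command the reflexive — cannot bind it (Principle A).
— Zara's sister: subject of the matrix clause; c-commands the reflexive but lies outside its binding domain — cannot bind it (Principle A).

Bianca's agent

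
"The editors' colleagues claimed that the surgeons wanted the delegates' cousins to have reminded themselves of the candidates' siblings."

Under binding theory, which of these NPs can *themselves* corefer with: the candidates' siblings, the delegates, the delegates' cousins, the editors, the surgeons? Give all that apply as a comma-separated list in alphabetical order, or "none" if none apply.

the delegates' cousins

*themselves* is a reflexive; Principle A requires it to be bound within its binding domain — the clause headed by 'reminded'.
— the candidates' siblings: second object of the clause headed by 'reminded'; does not c-command the reflexive — cannot bind it (Principle A).
— the delegates: possessor inside the subject DP of the clause headed by 'reminded'; does not c-command the reflexive — cannot bind it (Principle A).
— the delegates' cousins: subject of the clause headed by 'reminded'; c-commands the reflexive within its binding domain — allowed (Principle A).
— the editors: possessor inside the subject DP of the matrix clause; does not c-command the reflexive — cannot bind it (Principle A).
— the surgeons: subject of the clause headed by 'wanted'; c-commands the reflexive but lies outside its binding domain — cannot bind it (Principle A).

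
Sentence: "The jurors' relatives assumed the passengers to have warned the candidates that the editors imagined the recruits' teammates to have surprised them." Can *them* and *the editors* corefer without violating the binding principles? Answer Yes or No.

*the editors* is an R-expression; Principle C requires it to be free (not bound by any c-commanding expression).
— them: object of the clause headed by 'surprised'; the pronoun does not c-command the R-expression — coreference allowed.

Yes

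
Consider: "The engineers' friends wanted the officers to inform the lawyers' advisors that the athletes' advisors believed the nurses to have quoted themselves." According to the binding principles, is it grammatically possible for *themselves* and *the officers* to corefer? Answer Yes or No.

No

*themselves* is a reflexive; Principle A requires it to be bound within its binding domain — the clause headed by 'quoted'.
— the officers: subject of the clause headed by 'inform'; c-commands the reflexive but lies outside its binding domain — cannot bind it (Principle A).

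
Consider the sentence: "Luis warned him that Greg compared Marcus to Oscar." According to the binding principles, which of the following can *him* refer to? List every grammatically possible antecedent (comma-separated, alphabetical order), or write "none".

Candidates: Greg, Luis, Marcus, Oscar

none

*him* is a pronoun; Principle B requires it to be free in its binding domain — the matrix clause.
— Greg: subject of the clause headed by 'compared'; is c-commanded by the pronoun; coreference would bind this R-expression — blocked (Principle C).
— Luis: subject of the matrix clause; c-commands the pronoun within its binding domain — blocked (Principle B).
— Marcus: object of the clause headed by 'compared'; is c-commanded by the pronoun; coreference would bind this R-expression — blocked (Principle C).
— Oscar: second object of the clause headed by 'compared'; is c-commanded by the pronoun; coreference would bind this R-expression — blocked (Principle C).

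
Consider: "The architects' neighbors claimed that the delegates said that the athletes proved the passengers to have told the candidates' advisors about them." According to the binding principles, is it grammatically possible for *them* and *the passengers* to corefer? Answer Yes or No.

No

*them* is a pronoun; Principle B requires it to be free in its binding domain — the clause headed by 'told'.
— the passengers: subject of the clause headed by 'told'; c-commands the pronoun within its binding domain — blocked (Principle B).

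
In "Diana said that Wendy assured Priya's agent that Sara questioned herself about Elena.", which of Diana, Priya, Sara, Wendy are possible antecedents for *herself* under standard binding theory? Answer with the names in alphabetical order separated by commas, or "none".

Sara

*herself* is a reflexive; Principle A requires it to be bound within its binding domain — the clause headed by 'questioned'.
— Diana: subject of the matrix clause; c-commands the reflexive but lies outside its binding domain — cannot bind it (Principle A).
— Priya: possessor inside the object DP of the clause headed by 'assured'; does not c-command the reflexive — cannot bind it (Principle A).
— Sara: subject of the clause headed by 'questioned'; c-commands the reflexive within its binding domain — allowed (Principle A).
— Wendy: subject of the clause headed by 'assured'; c-commands the reflexive but lies outside its binding domain — cannot bind it (Principle A).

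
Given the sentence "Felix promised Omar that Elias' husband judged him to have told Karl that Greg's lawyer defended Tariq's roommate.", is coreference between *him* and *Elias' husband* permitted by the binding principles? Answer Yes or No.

*him* is a pronoun; Principle B requires it to be free in its binding domain — the clause headed by 'judged'.
— Elias' husband: subject of the clause headed by 'judged'; c-commands the pronoun within its binding domain — blocked (Principle B).

No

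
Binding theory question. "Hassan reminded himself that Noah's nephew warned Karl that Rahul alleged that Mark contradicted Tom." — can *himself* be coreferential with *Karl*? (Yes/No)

No

*himself* is a reflexive; Principle A requires it to be bound within its binding domain — the matrix clause.
— Karl: object of the clause headed by 'warned'; does not c-command the reflexive — cannot bind it (Principle A).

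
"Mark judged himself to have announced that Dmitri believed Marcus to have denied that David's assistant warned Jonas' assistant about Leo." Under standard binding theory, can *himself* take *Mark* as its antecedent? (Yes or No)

Yes

*himself* is a reflexive; Principle A requires it to be bound within its binding domain — the matrix clause.
— Mark: subject of the matrix clause; c-commands the reflexive within its binding domain — allowed (Principle A).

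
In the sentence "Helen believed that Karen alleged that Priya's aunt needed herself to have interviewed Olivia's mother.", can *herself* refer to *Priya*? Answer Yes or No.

*herself* is a reflexive; Principle A requires it to be bound within its binding domain — the clause headed by 'needed'.
— Priya: possessor inside the subject DP of the clause headed by 'needed'; does not c-command the reflexive — cannot bind it (Principle A).

No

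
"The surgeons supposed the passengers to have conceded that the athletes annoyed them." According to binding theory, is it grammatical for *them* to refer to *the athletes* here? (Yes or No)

No

*the athletes* is an R-expression; Principle C requires it to be free (not bound by any c-commanding expression).
— them: object of the clause headed by 'annoyed'; the R-expression locally c-commands the pronoun — coreference blocked (Principle B on the pronoun).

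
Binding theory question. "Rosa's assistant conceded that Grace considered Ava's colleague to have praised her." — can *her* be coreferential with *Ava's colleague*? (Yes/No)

No

*her* is a pronoun; Principle B requires it to be free in its binding domain — the clause headed by 'praised'.
— Ava's colleague: subject of the clause headed by 'praised'; c-commands the pronoun within its binding domain — blocked (Principle B).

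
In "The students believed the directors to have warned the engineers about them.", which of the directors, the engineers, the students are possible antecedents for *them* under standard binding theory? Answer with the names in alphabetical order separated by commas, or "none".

the students

*them* is a pronoun; Principle B requires it to be free in its binding domain — the clause headed by 'warned'.
— the directors: subject of the clause headed by 'warned'; c-commands the pronoun within its binding domain — blocked (Principle B).
— the engineers: object of the clause headed by 'warned'; c-commands the pronoun within its binding domain — blocked (Principle B).
— the students: subject of the matrix clause; c-commands the pronoun but lies outside its binding domain — allowed.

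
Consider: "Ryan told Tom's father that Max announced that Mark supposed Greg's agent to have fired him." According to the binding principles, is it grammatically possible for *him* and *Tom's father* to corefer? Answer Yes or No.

*him* is a pronoun; Principle B requires it to be free in its binding domain — the clause headed by 'fired'.
— Tom's father: object of the matrix clause; c-commands the pronoun but lies outside its binding domain — allowed.

Yes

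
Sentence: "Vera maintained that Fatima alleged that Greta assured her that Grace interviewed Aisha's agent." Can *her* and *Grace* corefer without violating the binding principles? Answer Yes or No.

*Grace* is an R-expression; Principle C requires it to be free (not bound by any c-commanding expression).
— her: object of the clause headed by 'assured'; the pronoun c-commands the R-expression — coreference blocked (Principle C).

No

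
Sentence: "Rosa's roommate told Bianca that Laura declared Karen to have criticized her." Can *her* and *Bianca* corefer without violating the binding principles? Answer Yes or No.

Yes

*Bianca* is an R-expression; Principle C requires it to be free (not bound by any c-commanding expression).
— her: object of the clause headed by 'criticized'; the pronoun does not c-command the R-expression — coreference allowed.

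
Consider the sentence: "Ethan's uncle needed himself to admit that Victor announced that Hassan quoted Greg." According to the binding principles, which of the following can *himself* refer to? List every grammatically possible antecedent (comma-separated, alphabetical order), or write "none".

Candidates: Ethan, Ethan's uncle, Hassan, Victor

*himself* is a reflexive; Principle A requires it to be bound within its binding domain — the matrix clause.
— Ethan: possessor inside the subject DP of the matrix clause; does not c-command the reflexive — cannot bind it (Principle A).
— Ethan's uncle: subject of the matrix clause; c-commands the reflexive within its binding domain — allowed (Principle A).
— Hassan: subject of the clause headed by 'quoted'; does not c-command the reflexive — cannot bind it (Principle A).
— Victor: subject of the clause headed by 'announced'; does not c-command the reflexive — cannot bind it (Principle A).

Ethan's uncle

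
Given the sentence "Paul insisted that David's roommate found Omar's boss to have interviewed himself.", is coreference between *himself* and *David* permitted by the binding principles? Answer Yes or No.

*himself* is a reflexive; Principle A requires it to be bound within its binding domain — the clause headed by 'interviewed'.
— David: possessor inside the subject DP of the clause headed by 'found'; does not c-command the reflexive — cannot bind it (Principle A).

No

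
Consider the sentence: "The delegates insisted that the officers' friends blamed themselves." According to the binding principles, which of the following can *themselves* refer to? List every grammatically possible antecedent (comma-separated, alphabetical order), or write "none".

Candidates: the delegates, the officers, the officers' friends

*themselves* is a reflexive; Principle A requires it to be bound within its binding domain — the clause headed by 'blamed'.
— the delegates: subject of the matrix clause; c-commands the reflexive but lies outside its binding domain — cannot bind it (Principle A).
— the officers: possessor inside the subject DP of the clause headed by 'blamed'; does not c-command the reflexive — cannot bind it (Principle A).
— the officers' friends: subject of the clause headed by 'blamed'; c-commands the reflexive within its binding domain — allowed (Principle A).

the officers' friends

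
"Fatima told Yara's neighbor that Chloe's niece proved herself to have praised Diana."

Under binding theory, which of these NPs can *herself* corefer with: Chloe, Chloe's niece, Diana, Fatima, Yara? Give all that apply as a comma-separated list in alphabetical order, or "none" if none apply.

*herself* is a reflexive; Principle A requires it to be bound within its binding domain — the clause headed by 'proved'.
— Chloe: possessor inside the subject DP of the clause headed by 'proved'; does not c-command the reflexive — cannot bind it (Principle A).
— Chloe's niece: subject of the clause headed by 'proved'; c-commands the reflexive within its binding domain — allowed (Principle A).
— Diana: object of the clause headed by 'praised'; does not c-command the reflexive — cannot bind it (Principle A).
— Fatima: subject of the matrix clause; c-commands the reflexive but lies outside its binding domain — cannot bind it (Principle A).
— Yara: possessor inside the object DP of the matrix clause; does not c-command the reflexive — cannot bind it (Principle A).

Chloe's niece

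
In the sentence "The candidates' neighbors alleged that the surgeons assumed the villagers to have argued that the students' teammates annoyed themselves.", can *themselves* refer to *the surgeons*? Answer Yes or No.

*themselves* is a reflexive; Principle A requires it to be bound within its binding domain — the clause headed by 'annoyed'.
— the surgeons: subject of the clause headed by 'assumed'; c-commands the reflexive but lies outside its binding domain — cannot bind it (Principle A).

No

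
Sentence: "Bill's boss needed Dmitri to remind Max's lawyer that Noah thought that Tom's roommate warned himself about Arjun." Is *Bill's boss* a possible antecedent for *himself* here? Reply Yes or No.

No

*himself* is a reflexive; Principle A requires it to be bound within its binding domain — the clause headed by 'warned'.
— Bill's boss: subject of the matrix clause; c-commands the reflexive but lies outside its binding domain — cannot bind it (Principle A).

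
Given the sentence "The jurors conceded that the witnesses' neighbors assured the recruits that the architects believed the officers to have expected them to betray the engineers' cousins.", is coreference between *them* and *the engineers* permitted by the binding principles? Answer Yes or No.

No

*them* is a pronoun; Principle B requires it to be free in its binding domain — the clause headed by 'expected'.
— the engineers: possessor inside the object DP of the clause headed by 'betray'; is c-commanded by the pronoun; coreference would bind this R-expression — blocked (Principle C).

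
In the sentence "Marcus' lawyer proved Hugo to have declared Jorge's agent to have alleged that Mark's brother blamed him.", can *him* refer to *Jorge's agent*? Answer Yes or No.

Yes

*him* is a pronoun; Principle B requires it to be free in its binding domain — the clause headed by 'blamed'.
— Jorge's agent: subject of the clause headed by 'alleged'; c-commands the pronoun but lies outside its binding domain — allowed.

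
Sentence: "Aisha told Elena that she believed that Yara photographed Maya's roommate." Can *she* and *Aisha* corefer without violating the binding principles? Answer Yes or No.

Yes

*Aisha* is an R-expression; Principle C requires it to be free (not bound by any c-commanding expression).
— she: subject of the clause headed by 'believed'; the pronoun does not c-command the R-expression — coreference allowed.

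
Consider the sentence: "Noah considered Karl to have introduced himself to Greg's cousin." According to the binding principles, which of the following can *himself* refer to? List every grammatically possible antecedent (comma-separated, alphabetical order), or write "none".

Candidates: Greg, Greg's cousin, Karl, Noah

Karl

*himself* is a reflexive; Principle A requires it to be bound within its binding domain — the clause headed by 'introduced'.
— Greg: possessor inside the second object DP of the clause headed by 'introduced'; does not c-command the reflexive — cannot bind it (Principle A).
— Greg's cousin: second object of the clause headed by 'introduced'; does not c-command the reflexive — cannot bind it (Principle A).
— Karl: subject of the clause headed by 'introduced'; c-commands the reflexive within its binding domain — allowed (Principle A).
— Noah: subject of the matrix clause; c-commands the reflexive but lies outside its binding domain — cannot bind it (Principle A).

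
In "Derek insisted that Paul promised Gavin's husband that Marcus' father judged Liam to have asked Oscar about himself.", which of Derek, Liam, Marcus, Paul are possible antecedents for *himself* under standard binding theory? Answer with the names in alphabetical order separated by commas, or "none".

*himself* is a reflexive; Principle A requires it to be bound within its binding domain — the clause headed by 'asked'.
— Derek: subject of the matrix clause; c-commands the reflexive but lies outside its binding domain — cannot bind it (Principle A).
— Liam: subject of the clause headed by 'asked'; c-commands the reflexive within its binding domain — allowed (Principle A).
— Marcus: possessor inside the subject DP of the clause headed by 'judged'; does not c-command the reflexive — cannot bind it (Principle A).
— Paul: subject of the clause headed by 'promised'; c-commands the reflexive but lies outside its binding domain — cannot bind it (Principle A).

Liam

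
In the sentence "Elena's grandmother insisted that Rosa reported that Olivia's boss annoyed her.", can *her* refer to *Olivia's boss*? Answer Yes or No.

No

*her* is a pronoun; Principle B requires it to be free in its binding domain — the clause headed by 'annoyed'.
— Olivia's boss: subject of the clause headed by 'annoyed'; c-commands the pronoun within its binding domain — blocked (Principle B).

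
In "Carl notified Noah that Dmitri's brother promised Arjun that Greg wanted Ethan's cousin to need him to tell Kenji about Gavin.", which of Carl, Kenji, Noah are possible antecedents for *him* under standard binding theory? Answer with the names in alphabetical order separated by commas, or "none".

*him* is a pronoun; Principle B requires it to be free in its binding domain — the clause headed by 'need'.
— Carl: subject of the matrix clause; c-commands the pronoun but lies outside its binding domain — allowed.
— Kenji: object of the clause headed by 'tell'; is c-commanded by the pronoun; coreference would bind this R-expression — blocked (Principle C).
— Noah: object of the matrix clause; c-commands the pronoun but lies outside its binding domain — allowed.

Carl, Noah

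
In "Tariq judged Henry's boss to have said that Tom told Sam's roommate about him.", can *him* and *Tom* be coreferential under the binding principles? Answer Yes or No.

*Tom* is an R-expression; Principle C requires it to be free (not bound by any c-commanding expression).
— him: second object of the clause headed by 'told'; the R-expression locally c-commands the pronoun — coreference blocked (Principle B on the pronoun).

No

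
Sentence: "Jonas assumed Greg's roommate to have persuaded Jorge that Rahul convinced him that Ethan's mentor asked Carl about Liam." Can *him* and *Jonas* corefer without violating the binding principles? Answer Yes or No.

Yes

*Jonas* is an R-expression; Principle C requires it to be free (not bound by any c-commanding expression).
— him: object of the clause headed by 'convinced'; the pronoun does not c-command the R-expression — coreference allowed.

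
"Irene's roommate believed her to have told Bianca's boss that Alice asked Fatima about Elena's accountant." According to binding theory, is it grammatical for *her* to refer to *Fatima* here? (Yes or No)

No

*Fatima* is an R-expression; Principle C requires it to be free (not bound by any c-commanding expression).
— her: subject of the clause headed by 'told'; the pronoun c-commands the R-expression — coreference blocked (Principle C).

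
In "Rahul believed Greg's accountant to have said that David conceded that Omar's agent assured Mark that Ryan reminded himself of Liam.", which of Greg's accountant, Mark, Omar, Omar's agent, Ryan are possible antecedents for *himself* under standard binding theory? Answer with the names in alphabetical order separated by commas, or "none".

Ryan

*himself* is a reflexive; Principle A requires it to be bound within its binding domain — the clause headed by 'reminded'.
— Greg's accountant: subject of the clause headed by 'said'; c-commands the reflexive but lies outside its binding domain — cannot bind it (Principle A).
— Mark: object of the clause headed by 'assured'; c-commands the reflexive but lies outside its binding domain — cannot bind it (Principle A).
— Omar: possessor inside the subject DP of the clause headed by 'assured'; does not c-command the reflexive — cannot bind it (Principle A).
— Omar's agent: subject of the clause headed by 'assured'; c-commands the reflexive but lies outside its binding domain — cannot bind it (Principle A).
— Ryan: subject of the clause headed by 'reminded'; c-commands the reflexive within its binding domain — allowed (Principle A).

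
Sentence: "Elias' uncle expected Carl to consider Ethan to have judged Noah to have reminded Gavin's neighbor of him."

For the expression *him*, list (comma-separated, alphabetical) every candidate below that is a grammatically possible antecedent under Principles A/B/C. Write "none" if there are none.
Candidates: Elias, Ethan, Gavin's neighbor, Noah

Elias, Ethan

*him* is a pronoun; Principle B requires it to be free in its binding domain — the clause headed by 'reminded'.
— Elias: possessor inside the subject DP of the matrix clause; does not c-command the pronoun — Principle B does not apply; allowed.
— Ethan: subject of the clause headed by 'judged'; c-commands the pronoun but lies outside its binding domain — allowed.
— Gavin's neighbor: object of the clause headed by 'reminded'; c-commands the pronoun within its binding domain — blocked (Principle B).
— Noah: subject of the clause headed by 'reminded'; c-commands the pronoun within its binding domain — blocked (Principle B).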